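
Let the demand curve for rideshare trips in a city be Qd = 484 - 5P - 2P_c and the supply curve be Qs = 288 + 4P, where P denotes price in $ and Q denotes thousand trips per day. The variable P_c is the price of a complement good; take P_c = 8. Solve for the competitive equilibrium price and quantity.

With P_c = 8, demand is Qd = 468 - 5P.
Equating demand and supply, 468 - 5P = 288 + 4P gives 9P = 180, so P* = 20.
From the demand curve, Q* = 468 - 5(20) = 368.

P* = 20, Q* = 368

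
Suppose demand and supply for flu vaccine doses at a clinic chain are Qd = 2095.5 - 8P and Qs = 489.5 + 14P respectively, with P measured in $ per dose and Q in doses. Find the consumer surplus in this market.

The market clears where 2095.5 - 8P = 489.5 + 14P. Rearranging, 22P = 1606, hence P* = 73.
Substitute back: Q* = 2095.5 - 8(73) = 1511.5.
Demand choke price (Qd = 0): P = 2095.5/8 = 261.9375. Consumer surplus = ½ × (261.9375 - 73) × 1511.5 = 142789.515625.

Consumer surplus = 142789.515625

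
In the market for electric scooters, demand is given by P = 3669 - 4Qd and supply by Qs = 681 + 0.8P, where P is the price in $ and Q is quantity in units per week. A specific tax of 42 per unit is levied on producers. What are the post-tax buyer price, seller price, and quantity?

In direct form, Qd = 917.25 - 0.25P.
Producers keep P_s = P_b - 42 per unit, so supply in terms of the buyer price is Qs = 647.4 + 0.8P_b.
Equate demand and the shifted supply: 917.25 - 0.25P_b = 647.4 + 0.8P_b, giving 1.05P_b = 269.85, so P_b = 257.
So P_s = 215 and the quantity traded is Q = 917.25 - 0.25(257) = 853.

P_b = 257, P_s = 215, Q = 853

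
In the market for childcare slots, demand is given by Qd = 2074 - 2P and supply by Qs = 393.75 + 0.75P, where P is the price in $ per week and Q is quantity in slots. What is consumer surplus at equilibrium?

Consumer surplus = 181476

The market clears where 2074 - 2P = 393.75 + 0.75P. Rearranging, 2.75P = 1680.25, hence P* = 611.
Then Q* = 2074 - 2(611) = 852.
Demand choke price (Qd = 0): P = 2074/2 = 1037. Consumer surplus = ½ × (1037 - 611) × 852 = 181476.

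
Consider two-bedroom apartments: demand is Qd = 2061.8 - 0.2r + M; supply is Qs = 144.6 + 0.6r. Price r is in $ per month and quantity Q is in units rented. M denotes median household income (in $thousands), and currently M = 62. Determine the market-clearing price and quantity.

With M = 62, demand is Qd = 2123.8 - 0.2r.
At equilibrium Qd = Qs, so 2123.8 - 0.2r = 144.6 + 0.6r; collecting terms, 1979.2 = 0.8r and r* = 2474.
Substitute back: Q* = 2123.8 - 0.2(2474) = 1629.

r* = 2474, Q* = 1629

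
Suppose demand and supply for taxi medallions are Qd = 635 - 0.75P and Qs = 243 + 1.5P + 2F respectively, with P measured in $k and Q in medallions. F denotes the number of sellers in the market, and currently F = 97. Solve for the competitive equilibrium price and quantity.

With F = 97, supply is Qs = 437 + 1.5P.
The market clears where 635 - 0.75P = 437 + 1.5P. Rearranging, 2.25P = 198, hence P* = 88.
Plugging P* into demand: Q* = 635 - 0.75(88) = 569.

P* = 88, Q* = 569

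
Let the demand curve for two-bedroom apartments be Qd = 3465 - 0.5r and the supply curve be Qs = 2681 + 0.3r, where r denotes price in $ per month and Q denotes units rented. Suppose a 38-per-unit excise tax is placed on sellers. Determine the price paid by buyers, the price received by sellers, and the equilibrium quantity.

The tax drives a wedge r_b - r_s = 38. Substituting r_s = r_b - 38 into supply: Qs = 2669.6 + 0.3r_b.
Set Qd = Qs: 3465 - 0.5r_b = 2669.6 + 0.3r_b, so 795.4 = 0.8r_b and r_b = 994.25.
Then r_s = 994.25 - 38 = 956.25 and Q = 3465 - 0.5(994.25) = 2967.875.

r_b = 994.25, r_s = 956.25, Q = 2967.875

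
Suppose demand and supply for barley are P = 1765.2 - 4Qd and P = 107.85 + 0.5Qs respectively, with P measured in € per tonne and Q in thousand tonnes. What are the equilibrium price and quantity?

P* = 292, Q* = 368.3

Rewriting in direct form: Qd = 441.3 - 0.25P and Qs = -215.7 + 2P.
Set Qd = Qs: 441.3 - 0.25P = -215.7 + 2P, so 657 = 2.25P and P* = 292.
Substitute back: Q* = 441.3 - 0.25(292) = 368.3.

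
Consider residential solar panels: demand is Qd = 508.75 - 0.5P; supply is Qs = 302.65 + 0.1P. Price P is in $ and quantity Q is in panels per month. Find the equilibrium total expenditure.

Total expenditure = 115759.5

Equating demand and supply, 508.75 - 0.5P = 302.65 + 0.1P gives 0.6P = 206.1, so P* = 343.5.
From the demand curve, Q* = 508.75 - 0.5(343.5) = 337.
Total expenditure = P* × Q* = 343.5 × 337 = 115759.5.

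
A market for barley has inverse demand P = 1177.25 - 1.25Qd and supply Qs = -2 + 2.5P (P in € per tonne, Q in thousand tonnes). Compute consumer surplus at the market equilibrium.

Rewriting in direct form: Qd = 941.8 - 0.8P.
Equating demand and supply, 941.8 - 0.8P = -2 + 2.5P gives 3.3P = 943.8, so P* = 286.
Plugging P* into demand: Q* = 941.8 - 0.8(286) = 713.
Demand choke price (Qd = 0): P = 941.8/0.8 = 1177.25. Consumer surplus = ½ × (1177.25 - 286) × 713 = 317730.625.

Consumer surplus = 317730.625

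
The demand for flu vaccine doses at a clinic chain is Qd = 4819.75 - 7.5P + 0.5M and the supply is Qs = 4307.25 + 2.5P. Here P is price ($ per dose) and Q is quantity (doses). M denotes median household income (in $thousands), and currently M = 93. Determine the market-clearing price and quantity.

P* = 55.9, Q* = 4447

With M = 93, demand is Qd = 4866.25 - 7.5P.
Equating demand and supply, 4866.25 - 7.5P = 4307.25 + 2.5P gives 10P = 559, so P* = 55.9.
Then Q* = 4866.25 - 7.5(55.9) = 4447.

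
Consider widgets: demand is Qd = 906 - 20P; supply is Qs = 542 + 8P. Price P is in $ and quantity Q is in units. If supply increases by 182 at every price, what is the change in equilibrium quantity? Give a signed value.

At equilibrium Qd = Qs, so 906 - 20P = 542 + 8P; collecting terms, 364 = 28P and P* = 13.
From the demand curve, Q* = 906 - 20(13) = 646.
After the shift, supply is Qs = 724 + 8P.
New equilibrium: 182 = 28P, so P = 6.5 and Q = 776.
ΔQ = 776 - 646 = 130.

ΔQ = 130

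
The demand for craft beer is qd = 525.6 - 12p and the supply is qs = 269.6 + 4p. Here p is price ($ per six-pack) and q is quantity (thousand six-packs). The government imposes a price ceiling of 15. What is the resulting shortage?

At p = 15: qd = 345.6 and qs = 329.6.
Shortage = qd - qs = 345.6 - 329.6 = 16.

Shortage = 16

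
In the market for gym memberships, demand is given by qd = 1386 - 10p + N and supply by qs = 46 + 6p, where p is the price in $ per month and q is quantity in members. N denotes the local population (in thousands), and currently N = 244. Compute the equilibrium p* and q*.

With N = 244, demand is qd = 1630 - 10p.
Equating demand and supply, 1630 - 10p = 46 + 6p gives 16p = 1584, so p* = 99.
Plugging p* into demand: q* = 1630 - 10(99) = 640.

p* = 99, q* = 640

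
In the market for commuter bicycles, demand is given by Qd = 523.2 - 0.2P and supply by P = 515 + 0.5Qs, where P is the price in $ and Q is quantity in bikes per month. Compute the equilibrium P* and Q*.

In direct form, Qs = -1030 + 2P.
The market clears where 523.2 - 0.2P = -1030 + 2P. Rearranging, 2.2P = 1553.2, hence P* = 706.
Substitute back: Q* = 523.2 - 0.2(706) = 382.

P* = 706, Q* = 382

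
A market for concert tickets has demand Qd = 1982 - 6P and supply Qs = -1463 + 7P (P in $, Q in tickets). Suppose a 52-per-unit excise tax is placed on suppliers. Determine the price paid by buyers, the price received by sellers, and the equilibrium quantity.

P_b = 293, P_s = 241, Q = 224

With a tax of 52 on suppliers, they supply based on the net price P_s = P_b - 52, so Qs = -1827 + 7P_b.
Set Qd = Qs: 1982 - 6P_b = -1827 + 7P_b, so 3809 = 13P_b and P_b = 293.
Then P_s = 293 - 52 = 241 and Q = 1982 - 6(293) = 224.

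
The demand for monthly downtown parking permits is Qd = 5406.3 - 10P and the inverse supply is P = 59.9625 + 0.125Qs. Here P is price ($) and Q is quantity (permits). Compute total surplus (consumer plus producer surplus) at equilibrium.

Total surplus = 513424.990125

Inverting to quantity form: Qs = -479.7 + 8P.
Equating demand and supply, 5406.3 - 10P = -479.7 + 8P gives 18P = 5886, so P* = 327.
Substitute back: Q* = 5406.3 - 10(327) = 2136.3.
Demand choke price = 540.63; supply choke price = 59.9625. CS = ½(540.63 - 327)(2136.3) = 228188.8845; PS = ½(327 - 59.9625)(2136.3) = 285236.105625. Total surplus = 513424.990125.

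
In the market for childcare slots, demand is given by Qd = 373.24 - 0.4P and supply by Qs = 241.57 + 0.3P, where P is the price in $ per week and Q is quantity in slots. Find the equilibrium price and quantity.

P* = 188.1, Q* = 298

Equating demand and supply, 373.24 - 0.4P = 241.57 + 0.3P gives 0.7P = 131.67, so P* = 188.1.
Then Q* = 373.24 - 0.4(188.1) = 298.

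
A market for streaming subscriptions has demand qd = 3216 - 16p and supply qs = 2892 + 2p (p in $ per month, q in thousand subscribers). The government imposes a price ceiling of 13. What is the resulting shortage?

Shortage = 90

Evaluating both curves at the ceiling price 13 gives qd = 3008, qs = 2918.
Shortage = qd - qs = 3008 - 2918 = 90.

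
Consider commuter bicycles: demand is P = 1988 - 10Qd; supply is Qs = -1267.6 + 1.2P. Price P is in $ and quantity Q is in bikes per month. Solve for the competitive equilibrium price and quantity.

P* = 1128, Q* = 86

Rewriting in direct form: Qd = 198.8 - 0.1P.
At equilibrium Qd = Qs, so 198.8 - 0.1P = -1267.6 + 1.2P; collecting terms, 1466.4 = 1.3P and P* = 1128.
Plugging P* into demand: Q* = 198.8 - 0.1(1128) = 86.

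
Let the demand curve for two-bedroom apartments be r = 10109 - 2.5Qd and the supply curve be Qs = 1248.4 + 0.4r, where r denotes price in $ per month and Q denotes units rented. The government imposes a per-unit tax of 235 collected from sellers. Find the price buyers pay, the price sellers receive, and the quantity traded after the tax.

In direct form, Qd = 4043.6 - 0.4r.
The tax drives a wedge r_b - r_s = 235. Substituting r_s = r_b - 235 into supply: Qs = 1154.4 + 0.4r_b.
Market clearing requires 4043.6 - 0.4r_b = 1154.4 + 0.4r_b; hence 2889.2 = 0.8r_b and r_b = 3611.5.
So r_s = 3376.5 and the quantity traded is Q = 4043.6 - 0.4(3611.5) = 2599.

r_b = 3611.5, r_s = 3376.5, Q = 2599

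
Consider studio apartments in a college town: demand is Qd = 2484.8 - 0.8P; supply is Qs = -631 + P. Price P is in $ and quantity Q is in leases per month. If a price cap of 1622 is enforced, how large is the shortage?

Evaluating both curves at the ceiling price 1622 gives Qd = 1187.2, Qs = 991.
Shortage = Qd - Qs = 1187.2 - 991 = 196.2.

Shortage = 196.2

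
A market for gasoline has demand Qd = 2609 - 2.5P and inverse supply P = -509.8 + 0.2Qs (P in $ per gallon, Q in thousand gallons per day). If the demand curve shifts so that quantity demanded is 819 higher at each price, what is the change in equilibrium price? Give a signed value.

ΔP = 109.2

Solving each curve for Q: Qs = 2549 + 5P.
The market clears where 2609 - 2.5P = 2549 + 5P. Rearranging, 7.5P = 60, hence P* = 8.
From the demand curve, Q* = 2609 - 2.5(8) = 2589.
After the shift, demand is Qd = 3428 - 2.5P.
Re-solving, 7.5P = 879 gives P = 117.2 and Q = 3135.
ΔP = 117.2 - 8 = 109.2.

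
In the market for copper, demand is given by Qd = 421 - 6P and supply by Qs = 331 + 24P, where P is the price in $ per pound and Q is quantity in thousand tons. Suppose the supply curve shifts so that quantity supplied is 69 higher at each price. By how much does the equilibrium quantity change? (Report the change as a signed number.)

ΔQ = 13.8

At equilibrium Qd = Qs, so 421 - 6P = 331 + 24P; collecting terms, 90 = 30P and P* = 3.
Then Q* = 421 - 6(3) = 403.
After the shift, supply is Qs = 400 + 24P.
The new intersection has 21 = 30P, i.e. P = 0.7, Q = 416.8.
ΔQ = 416.8 - 403 = 13.8.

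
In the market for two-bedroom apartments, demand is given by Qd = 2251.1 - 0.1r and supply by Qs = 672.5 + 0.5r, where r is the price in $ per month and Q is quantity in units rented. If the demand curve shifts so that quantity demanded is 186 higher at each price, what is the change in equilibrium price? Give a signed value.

At equilibrium Qd = Qs, so 2251.1 - 0.1r = 672.5 + 0.5r; collecting terms, 1578.6 = 0.6r and r* = 2631.
Substitute back: Q* = 2251.1 - 0.1(2631) = 1988.
After the shift, demand is Qd = 2437.1 - 0.1r.
The new intersection has 1764.6 = 0.6r, i.e. r = 2941, Q = 2143.
Δr = 2941 - 2631 = 310.

Δr = 310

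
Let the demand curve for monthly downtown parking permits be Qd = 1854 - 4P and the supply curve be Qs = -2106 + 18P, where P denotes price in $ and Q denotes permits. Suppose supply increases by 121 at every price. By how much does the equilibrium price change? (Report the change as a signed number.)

At equilibrium Qd = Qs, so 1854 - 4P = -2106 + 18P; collecting terms, 3960 = 22P and P* = 180.
From the demand curve, Q* = 1854 - 4(180) = 1134.
After the shift, supply is Qs = -1985 + 18P.
The new intersection has 3839 = 22P, i.e. P = 174.5, Q = 1156.
ΔP = 174.5 - 180 = -5.5.

ΔP = -5.5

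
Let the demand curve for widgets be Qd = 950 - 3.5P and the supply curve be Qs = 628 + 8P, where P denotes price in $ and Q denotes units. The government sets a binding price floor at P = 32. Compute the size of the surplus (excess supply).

At P = 32: Qd = 838 and Qs = 884.
Surplus = Qs - Qd = 884 - 838 = 46.

Surplus = 46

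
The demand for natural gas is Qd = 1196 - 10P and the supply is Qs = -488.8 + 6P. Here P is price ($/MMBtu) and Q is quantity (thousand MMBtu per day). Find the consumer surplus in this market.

Set Qd = Qs: 1196 - 10P = -488.8 + 6P, so 1684.8 = 16P and P* = 105.3.
Substitute back: Q* = 1196 - 10(105.3) = 143.
Demand choke price (Qd = 0): P = 1196/10 = 119.6. Consumer surplus = ½ × (119.6 - 105.3) × 143 = 1022.45.

Consumer surplus = 1022.45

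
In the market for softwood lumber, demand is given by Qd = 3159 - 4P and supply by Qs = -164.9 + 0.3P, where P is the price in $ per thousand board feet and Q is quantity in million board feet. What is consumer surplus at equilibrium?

The market clears where 3159 - 4P = -164.9 + 0.3P. Rearranging, 4.3P = 3323.9, hence P* = 773.
Plugging P* into demand: Q* = 3159 - 4(773) = 67.
Demand choke price (Qd = 0): P = 3159/4 = 789.75. Consumer surplus = ½ × (789.75 - 773) × 67 = 561.125.

Consumer surplus = 561.125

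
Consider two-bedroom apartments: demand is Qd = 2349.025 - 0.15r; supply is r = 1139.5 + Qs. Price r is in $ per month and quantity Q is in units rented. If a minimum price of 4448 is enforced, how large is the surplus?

Solving each curve for Q: Qs = -1139.5 + r.
Evaluating both curves at the floor price 4448 gives Qd = 1681.825, Qs = 3308.5.
Surplus = Qs - Qd = 3308.5 - 1681.825 = 1626.675.

Surplus = 1626.675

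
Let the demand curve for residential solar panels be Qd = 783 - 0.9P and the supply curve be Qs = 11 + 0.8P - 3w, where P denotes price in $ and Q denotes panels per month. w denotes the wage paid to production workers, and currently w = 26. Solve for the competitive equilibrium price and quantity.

With w = 26, supply is Qs = -67 + 0.8P.
Equating demand and supply, 783 - 0.9P = -67 + 0.8P gives 1.7P = 850, so P* = 500.
From the demand curve, Q* = 783 - 0.9(500) = 333.

P* = 500, Q* = 333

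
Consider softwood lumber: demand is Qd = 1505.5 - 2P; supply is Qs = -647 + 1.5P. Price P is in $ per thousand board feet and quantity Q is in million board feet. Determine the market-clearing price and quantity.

Equating demand and supply, 1505.5 - 2P = -647 + 1.5P gives 3.5P = 2152.5, so P* = 615.
Plugging P* into demand: Q* = 1505.5 - 2(615) = 275.5.

P* = 615, Q* = 275.5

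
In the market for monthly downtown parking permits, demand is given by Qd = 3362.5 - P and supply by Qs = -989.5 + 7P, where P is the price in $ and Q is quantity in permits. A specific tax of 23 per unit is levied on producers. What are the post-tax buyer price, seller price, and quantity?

With a tax of 23 on producers, they supply based on the net price P_s = P_b - 23, so Qs = -1150.5 + 7P_b.
Market clearing requires 3362.5 - P_b = -1150.5 + 7P_b; hence 4513 = 8P_b and P_b = 564.125.
So P_s = 541.125 and the quantity traded is Q = 3362.5 - 564.125 = 2798.375.

P_b = 564.125, P_s = 541.125, Q = 2798.375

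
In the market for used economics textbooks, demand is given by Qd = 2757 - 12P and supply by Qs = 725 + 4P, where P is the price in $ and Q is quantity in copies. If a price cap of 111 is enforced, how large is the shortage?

With P fixed at 111, quantity demanded is 1425 and quantity supplied is 1169.
Shortage = Qd - Qs = 1425 - 1169 = 256.

Shortage = 256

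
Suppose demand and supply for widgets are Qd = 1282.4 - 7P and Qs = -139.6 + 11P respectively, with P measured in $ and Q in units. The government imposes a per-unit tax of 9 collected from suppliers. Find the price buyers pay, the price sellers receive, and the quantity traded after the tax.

With a tax of 9 on suppliers, they supply based on the net price P_s = P_b - 9, so Qs = -238.6 + 11P_b.
Set Qd = Qs: 1282.4 - 7P_b = -238.6 + 11P_b, so 1521 = 18P_b and P_b = 84.5.
Then P_s = 84.5 - 9 = 75.5 and Q = 1282.4 - 7(84.5) = 690.9.

P_b = 84.5, P_s = 75.5, Q = 690.9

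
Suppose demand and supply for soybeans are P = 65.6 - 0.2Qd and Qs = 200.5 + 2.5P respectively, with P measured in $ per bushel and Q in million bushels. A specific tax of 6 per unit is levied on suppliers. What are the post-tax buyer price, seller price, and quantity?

Inverting to quantity form: Qd = 328 - 5P.
With a tax of 6 on suppliers, they supply based on the net price P_s = P_b - 6, so Qs = 185.5 + 2.5P_b.
Set Qd = Qs: 328 - 5P_b = 185.5 + 2.5P_b, so 142.5 = 7.5P_b and P_b = 19.
Then P_s = 19 - 6 = 13 and Q = 328 - 5(19) = 233.

P_b = 19, P_s = 13, Q = 233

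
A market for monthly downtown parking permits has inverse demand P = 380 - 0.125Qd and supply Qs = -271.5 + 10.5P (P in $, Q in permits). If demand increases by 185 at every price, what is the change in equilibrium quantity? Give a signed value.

Solving each curve for Q: Qd = 3040 - 8P.
Equating demand and supply, 3040 - 8P = -271.5 + 10.5P gives 18.5P = 3311.5, so P* = 179.
From the demand curve, Q* = 3040 - 8(179) = 1608.
After the shift, demand is Qd = 3225 - 8P.
New equilibrium: 3496.5 = 18.5P, so P = 189 and Q = 1713.
ΔQ = 1713 - 1608 = 105.

ΔQ = 105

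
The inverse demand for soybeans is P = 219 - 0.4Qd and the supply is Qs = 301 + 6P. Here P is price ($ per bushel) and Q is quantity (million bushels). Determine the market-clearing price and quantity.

P* = 29, Q* = 475

In direct form, Qd = 547.5 - 2.5P.
Equating demand and supply, 547.5 - 2.5P = 301 + 6P gives 8.5P = 246.5, so P* = 29.
Plugging P* into demand: Q* = 547.5 - 2.5(29) = 475.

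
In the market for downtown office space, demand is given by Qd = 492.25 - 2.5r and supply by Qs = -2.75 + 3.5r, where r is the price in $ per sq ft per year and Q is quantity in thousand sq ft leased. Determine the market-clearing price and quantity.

Equating demand and supply, 492.25 - 2.5r = -2.75 + 3.5r gives 6r = 495, so r* = 82.5.
Substitute back: Q* = 492.25 - 2.5(82.5) = 286.

r* = 82.5, Q* = 286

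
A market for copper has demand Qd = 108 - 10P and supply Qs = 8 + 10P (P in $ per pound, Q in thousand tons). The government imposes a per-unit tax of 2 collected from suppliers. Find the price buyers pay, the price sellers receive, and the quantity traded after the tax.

Suppliers keep P_s = P_b - 2 per unit, so supply in terms of the buyer price is Qs = -12 + 10P_b.
Set Qd = Qs: 108 - 10P_b = -12 + 10P_b, so 120 = 20P_b and P_b = 6.
So P_s = 4 and the quantity traded is Q = 108 - 10(6) = 48.

P_b = 6, P_s = 4, Q = 48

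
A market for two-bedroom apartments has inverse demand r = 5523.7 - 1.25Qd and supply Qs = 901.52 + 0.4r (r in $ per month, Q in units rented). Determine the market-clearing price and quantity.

Solving each curve for Q: Qd = 4418.96 - 0.8r.
Equating demand and supply, 4418.96 - 0.8r = 901.52 + 0.4r gives 1.2r = 3517.44, so r* = 2931.2.
Substitute back: Q* = 4418.96 - 0.8(2931.2) = 2074.

r* = 2931.2, Q* = 2074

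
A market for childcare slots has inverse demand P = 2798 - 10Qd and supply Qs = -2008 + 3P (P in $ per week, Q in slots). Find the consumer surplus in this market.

Consumer surplus = 212180

Rewriting in direct form: Qd = 279.8 - 0.1P.
Set Qd = Qs: 279.8 - 0.1P = -2008 + 3P, so 2287.8 = 3.1P and P* = 738.
Then Q* = 279.8 - 0.1(738) = 206.
Demand choke price (Qd = 0): P = 279.8/0.1 = 2798. Consumer surplus = ½ × (2798 - 738) × 206 = 212180.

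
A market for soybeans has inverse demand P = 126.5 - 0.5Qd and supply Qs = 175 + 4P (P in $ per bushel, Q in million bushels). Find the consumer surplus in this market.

Inverting to quantity form: Qd = 253 - 2P.
At equilibrium Qd = Qs, so 253 - 2P = 175 + 4P; collecting terms, 78 = 6P and P* = 13.
From the demand curve, Q* = 253 - 2(13) = 227.
Demand choke price (Qd = 0): P = 253/2 = 126.5. Consumer surplus = ½ × (126.5 - 13) × 227 = 12882.25.

Consumer surplus = 12882.25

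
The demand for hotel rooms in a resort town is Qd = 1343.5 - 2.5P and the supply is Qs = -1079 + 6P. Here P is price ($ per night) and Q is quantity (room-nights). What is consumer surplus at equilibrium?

Consumer surplus = 79632.2

Equating demand and supply, 1343.5 - 2.5P = -1079 + 6P gives 8.5P = 2422.5, so P* = 285.
Plugging P* into demand: Q* = 1343.5 - 2.5(285) = 631.
Demand choke price (Qd = 0): P = 1343.5/2.5 = 537.4. Consumer surplus = ½ × (537.4 - 285) × 631 = 79632.2.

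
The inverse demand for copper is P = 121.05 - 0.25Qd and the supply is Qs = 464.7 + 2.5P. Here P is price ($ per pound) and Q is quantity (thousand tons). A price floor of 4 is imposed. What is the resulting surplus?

Surplus = 6.5

In direct form, Qd = 484.2 - 4P.
Evaluating both curves at the floor price 4 gives Qd = 468.2, Qs = 474.7.
Surplus = Qs - Qd = 474.7 - 468.2 = 6.5.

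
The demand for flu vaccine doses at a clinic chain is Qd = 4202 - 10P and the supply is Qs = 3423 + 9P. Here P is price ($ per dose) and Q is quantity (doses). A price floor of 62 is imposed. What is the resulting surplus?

Surplus = 399

At P = 62: Qd = 3582 and Qs = 3981.
Surplus = Qs - Qd = 3981 - 3582 = 399.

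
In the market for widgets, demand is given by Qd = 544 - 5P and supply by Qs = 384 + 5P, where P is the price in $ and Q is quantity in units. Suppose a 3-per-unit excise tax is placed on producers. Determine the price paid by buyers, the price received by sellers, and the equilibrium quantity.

P_b = 17.5, P_s = 14.5, Q = 456.5

With a tax of 3 on producers, they supply based on the net price P_s = P_b - 3, so Qs = 369 + 5P_b.
Market clearing requires 544 - 5P_b = 369 + 5P_b; hence 175 = 10P_b and P_b = 17.5.
Then P_s = 17.5 - 3 = 14.5 and Q = 544 - 5(17.5) = 456.5.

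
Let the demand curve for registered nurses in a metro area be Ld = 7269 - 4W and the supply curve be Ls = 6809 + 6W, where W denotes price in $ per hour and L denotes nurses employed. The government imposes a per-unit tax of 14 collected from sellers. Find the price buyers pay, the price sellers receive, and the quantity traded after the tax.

The tax drives a wedge W_b - W_s = 14. Substituting W_s = W_b - 14 into supply: Ls = 6725 + 6W_b.
Market clearing requires 7269 - 4W_b = 6725 + 6W_b; hence 544 = 10W_b and W_b = 54.4.
So W_s = 40.4 and the quantity traded is L = 7269 - 4(54.4) = 7051.4.

W_b = 54.4, W_s = 40.4, L = 7051.4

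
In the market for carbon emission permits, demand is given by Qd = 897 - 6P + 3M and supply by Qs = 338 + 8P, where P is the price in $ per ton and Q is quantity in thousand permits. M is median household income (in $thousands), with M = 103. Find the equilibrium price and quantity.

P* = 62, Q* = 834

With M = 103, demand is Qd = 1206 - 6P.
Equating demand and supply, 1206 - 6P = 338 + 8P gives 14P = 868, so P* = 62.
From the demand curve, Q* = 1206 - 6(62) = 834.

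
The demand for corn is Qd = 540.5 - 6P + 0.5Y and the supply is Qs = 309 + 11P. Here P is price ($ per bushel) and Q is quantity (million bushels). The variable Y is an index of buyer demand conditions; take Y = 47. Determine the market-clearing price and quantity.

P* = 15, Q* = 474

With Y = 47, demand is Qd = 564 - 6P.
At equilibrium Qd = Qs, so 564 - 6P = 309 + 11P; collecting terms, 255 = 17P and P* = 15.
Then Q* = 564 - 6(15) = 474.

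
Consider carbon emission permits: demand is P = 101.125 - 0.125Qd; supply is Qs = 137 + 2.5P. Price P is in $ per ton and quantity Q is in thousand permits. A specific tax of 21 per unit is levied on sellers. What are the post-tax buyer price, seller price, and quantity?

Solving each curve for Q: Qd = 809 - 8P.
Sellers keep P_s = P_b - 21 per unit, so supply in terms of the buyer price is Qs = 84.5 + 2.5P_b.
Equate demand and the shifted supply: 809 - 8P_b = 84.5 + 2.5P_b, giving 10.5P_b = 724.5, so P_b = 69.
So P_s = 48 and the quantity traded is Q = 809 - 8(69) = 257.

P_b = 69, P_s = 48, Q = 257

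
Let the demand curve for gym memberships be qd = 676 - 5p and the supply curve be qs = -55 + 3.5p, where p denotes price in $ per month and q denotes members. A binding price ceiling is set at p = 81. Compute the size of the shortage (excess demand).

Shortage = 42.5

With p fixed at 81, quantity demanded is 271 and quantity supplied is 228.5.
Shortage = qd - qs = 271 - 228.5 = 42.5.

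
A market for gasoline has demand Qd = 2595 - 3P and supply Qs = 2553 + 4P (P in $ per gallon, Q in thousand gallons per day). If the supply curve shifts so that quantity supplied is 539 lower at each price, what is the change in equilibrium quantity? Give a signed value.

ΔQ = -231

Set Qd = Qs: 2595 - 3P = 2553 + 4P, so 42 = 7P and P* = 6.
From the demand curve, Q* = 2595 - 3(6) = 2577.
After the shift, supply is Qs = 2014 + 4P.
Re-solving, 7P = 581 gives P = 83 and Q = 2346.
ΔQ = 2346 - 2577 = -231.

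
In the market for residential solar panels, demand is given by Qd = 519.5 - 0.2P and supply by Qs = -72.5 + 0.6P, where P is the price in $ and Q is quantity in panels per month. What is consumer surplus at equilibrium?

Consumer surplus = 345030.625

Equating demand and supply, 519.5 - 0.2P = -72.5 + 0.6P gives 0.8P = 592, so P* = 740.
Plugging P* into demand: Q* = 519.5 - 0.2(740) = 371.5.
Demand choke price (Qd = 0): P = 519.5/0.2 = 2597.5. Consumer surplus = ½ × (2597.5 - 740) × 371.5 = 345030.625.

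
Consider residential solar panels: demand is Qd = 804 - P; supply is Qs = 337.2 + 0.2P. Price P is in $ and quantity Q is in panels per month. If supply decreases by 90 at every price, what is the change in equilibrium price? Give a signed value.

ΔP = 75

At equilibrium Qd = Qs, so 804 - P = 337.2 + 0.2P; collecting terms, 466.8 = 1.2P and P* = 389.
Substitute back: Q* = 804 - 389 = 415.
After the shift, supply is Qs = 247.2 + 0.2P.
Re-solving, 1.2P = 556.8 gives P = 464 and Q = 340.
ΔP = 464 - 389 = 75.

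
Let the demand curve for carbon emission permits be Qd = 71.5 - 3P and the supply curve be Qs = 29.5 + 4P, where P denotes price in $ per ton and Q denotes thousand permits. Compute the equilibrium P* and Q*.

P* = 6, Q* = 53.5

At equilibrium Qd = Qs, so 71.5 - 3P = 29.5 + 4P; collecting terms, 42 = 7P and P* = 6.
Then Q* = 71.5 - 3(6) = 53.5.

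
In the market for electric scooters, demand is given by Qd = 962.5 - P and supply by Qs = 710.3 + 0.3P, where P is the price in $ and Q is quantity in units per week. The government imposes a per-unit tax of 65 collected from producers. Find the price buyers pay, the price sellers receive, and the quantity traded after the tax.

With a tax of 65 on producers, they supply based on the net price P_s = P_b - 65, so Qs = 690.8 + 0.3P_b.
Equate demand and the shifted supply: 962.5 - P_b = 690.8 + 0.3P_b, giving 1.3P_b = 271.7, so P_b = 209.
So P_s = 144 and the quantity traded is Q = 962.5 - 209 = 753.5.

P_b = 209, P_s = 144, Q = 753.5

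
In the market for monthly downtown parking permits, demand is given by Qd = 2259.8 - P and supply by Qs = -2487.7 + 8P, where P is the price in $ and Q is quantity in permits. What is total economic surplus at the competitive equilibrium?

Equating demand and supply, 2259.8 - P = -2487.7 + 8P gives 9P = 4747.5, so P* = 527.5.
From the demand curve, Q* = 2259.8 - 527.5 = 1732.3.
Demand choke price = 2259.8; supply choke price = 310.9625. CS = ½(2259.8 - 527.5)(1732.3) = 1500431.645; PS = ½(527.5 - 310.9625)(1732.3) = 187553.955625. Total surplus = 1687985.600625.

Total surplus = 1687985.600625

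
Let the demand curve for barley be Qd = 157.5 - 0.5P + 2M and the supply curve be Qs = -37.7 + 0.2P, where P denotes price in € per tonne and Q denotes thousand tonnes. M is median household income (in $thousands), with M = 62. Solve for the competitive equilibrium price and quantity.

P* = 456, Q* = 53.5

With M = 62, demand is Qd = 281.5 - 0.5P.
Equating demand and supply, 281.5 - 0.5P = -37.7 + 0.2P gives 0.7P = 319.2, so P* = 456.
From the demand curve, Q* = 281.5 - 0.5(456) = 53.5.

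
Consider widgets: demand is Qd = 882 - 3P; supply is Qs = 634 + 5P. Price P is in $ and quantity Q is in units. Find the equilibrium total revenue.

Total revenue = 24459

Equating demand and supply, 882 - 3P = 634 + 5P gives 8P = 248, so P* = 31.
Plugging P* into demand: Q* = 882 - 3(31) = 789.
Total revenue = P* × Q* = 31 × 789 = 24459.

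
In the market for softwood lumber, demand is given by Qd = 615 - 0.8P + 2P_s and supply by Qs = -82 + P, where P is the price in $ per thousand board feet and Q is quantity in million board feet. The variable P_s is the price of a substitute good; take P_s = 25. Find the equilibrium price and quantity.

P* = 415, Q* = 333

With P_s = 25, demand is Qd = 665 - 0.8P.
Equating demand and supply, 665 - 0.8P = -82 + P gives 1.8P = 747, so P* = 415.
Plugging P* into demand: Q* = 665 - 0.8(415) = 333.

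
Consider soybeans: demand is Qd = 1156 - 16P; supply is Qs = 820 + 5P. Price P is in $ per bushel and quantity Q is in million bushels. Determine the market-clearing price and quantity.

At equilibrium Qd = Qs, so 1156 - 16P = 820 + 5P; collecting terms, 336 = 21P and P* = 16.
Then Q* = 1156 - 16(16) = 900.

P* = 16, Q* = 900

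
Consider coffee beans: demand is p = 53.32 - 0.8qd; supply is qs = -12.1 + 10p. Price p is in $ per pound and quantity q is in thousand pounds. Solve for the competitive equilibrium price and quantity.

p* = 7, q* = 57.9

Rewriting in direct form: qd = 66.65 - 1.25p.
Set qd = qs: 66.65 - 1.25p = -12.1 + 10p, so 78.75 = 11.25p and p* = 7.
Then q* = 66.65 - 1.25(7) = 57.9.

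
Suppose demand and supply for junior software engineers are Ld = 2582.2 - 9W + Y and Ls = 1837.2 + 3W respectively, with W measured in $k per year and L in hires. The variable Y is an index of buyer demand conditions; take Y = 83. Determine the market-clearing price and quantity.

With Y = 83, demand is Ld = 2665.2 - 9W.
Equating demand and supply, 2665.2 - 9W = 1837.2 + 3W gives 12W = 828, so W* = 69.
Then L* = 2665.2 - 9(69) = 2044.2.

W* = 69, L* = 2044.2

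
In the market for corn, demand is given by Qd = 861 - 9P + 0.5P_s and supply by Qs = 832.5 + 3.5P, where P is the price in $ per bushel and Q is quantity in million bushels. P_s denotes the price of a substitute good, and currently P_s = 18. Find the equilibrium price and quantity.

With P_s = 18, demand is Qd = 870 - 9P.
The market clears where 870 - 9P = 832.5 + 3.5P. Rearranging, 12.5P = 37.5, hence P* = 3.
Substitute back: Q* = 870 - 9(3) = 843.

P* = 3, Q* = 843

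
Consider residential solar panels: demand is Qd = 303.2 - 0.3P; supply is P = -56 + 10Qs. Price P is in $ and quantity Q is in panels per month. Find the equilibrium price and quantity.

In direct form, Qs = 5.6 + 0.1P.
Set Qd = Qs: 303.2 - 0.3P = 5.6 + 0.1P, so 297.6 = 0.4P and P* = 744.
Substitute back: Q* = 303.2 - 0.3(744) = 80.

P* = 744, Q* = 80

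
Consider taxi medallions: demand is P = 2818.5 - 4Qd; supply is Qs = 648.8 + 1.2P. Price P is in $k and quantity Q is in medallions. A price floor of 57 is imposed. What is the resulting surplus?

In direct form, Qd = 704.625 - 0.25P.
With P fixed at 57, quantity demanded is 690.375 and quantity supplied is 717.2.
Surplus = Qs - Qd = 717.2 - 690.375 = 26.825.

Surplus = 26.825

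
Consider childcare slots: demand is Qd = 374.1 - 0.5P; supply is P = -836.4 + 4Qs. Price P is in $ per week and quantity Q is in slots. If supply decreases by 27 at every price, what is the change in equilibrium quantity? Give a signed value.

ΔQ = -18

In direct form, Qs = 209.1 + 0.25P.
At equilibrium Qd = Qs, so 374.1 - 0.5P = 209.1 + 0.25P; collecting terms, 165 = 0.75P and P* = 220.
Substitute back: Q* = 374.1 - 0.5(220) = 264.1.
After the shift, supply is Qs = 182.1 + 0.25P.
New equilibrium: 192 = 0.75P, so P = 256 and Q = 246.1.
ΔQ = 246.1 - 264.1 = -18.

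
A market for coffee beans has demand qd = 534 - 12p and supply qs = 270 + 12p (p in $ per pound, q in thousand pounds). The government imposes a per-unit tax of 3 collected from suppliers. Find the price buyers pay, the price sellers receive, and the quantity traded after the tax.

p_b = 12.5, p_s = 9.5, q = 384

The tax drives a wedge p_b - p_s = 3. Substituting p_s = p_b - 3 into supply: qs = 234 + 12p_b.
Market clearing requires 534 - 12p_b = 234 + 12p_b; hence 300 = 24p_b and p_b = 12.5.
Then p_s = 12.5 - 3 = 9.5 and q = 534 - 12(12.5) = 384.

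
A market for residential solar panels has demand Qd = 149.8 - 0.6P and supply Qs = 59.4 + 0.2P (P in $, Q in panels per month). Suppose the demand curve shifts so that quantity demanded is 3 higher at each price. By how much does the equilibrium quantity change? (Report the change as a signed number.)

At equilibrium Qd = Qs, so 149.8 - 0.6P = 59.4 + 0.2P; collecting terms, 90.4 = 0.8P and P* = 113.
Substitute back: Q* = 149.8 - 0.6(113) = 82.
After the shift, demand is Qd = 152.8 - 0.6P.
The new intersection has 93.4 = 0.8P, i.e. P = 116.75, Q = 82.75.
ΔQ = 82.75 - 82 = 0.75.

ΔQ = 0.75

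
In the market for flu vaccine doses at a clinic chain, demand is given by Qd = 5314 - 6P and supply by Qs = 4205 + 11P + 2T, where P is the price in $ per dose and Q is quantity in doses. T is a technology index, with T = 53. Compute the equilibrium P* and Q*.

With T = 53, supply is Qs = 4311 + 11P.
At equilibrium Qd = Qs, so 5314 - 6P = 4311 + 11P; collecting terms, 1003 = 17P and P* = 59.
Substitute back: Q* = 5314 - 6(59) = 4960.

P* = 59, Q* = 4960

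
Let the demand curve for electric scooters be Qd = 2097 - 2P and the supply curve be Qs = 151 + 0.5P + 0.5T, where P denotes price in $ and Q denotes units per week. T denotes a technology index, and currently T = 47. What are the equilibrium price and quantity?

P* = 769, Q* = 559

With T = 47, supply is Qs = 174.5 + 0.5P.
The market clears where 2097 - 2P = 174.5 + 0.5P. Rearranging, 2.5P = 1922.5, hence P* = 769.
Then Q* = 2097 - 2(769) = 559.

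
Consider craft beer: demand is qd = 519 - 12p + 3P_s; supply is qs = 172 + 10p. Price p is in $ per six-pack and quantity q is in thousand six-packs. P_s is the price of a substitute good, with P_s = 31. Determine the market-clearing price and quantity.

p* = 20, q* = 372

With P_s = 31, demand is qd = 612 - 12p.
The market clears where 612 - 12p = 172 + 10p. Rearranging, 22p = 440, hence p* = 20.
From the demand curve, q* = 612 - 12(20) = 372.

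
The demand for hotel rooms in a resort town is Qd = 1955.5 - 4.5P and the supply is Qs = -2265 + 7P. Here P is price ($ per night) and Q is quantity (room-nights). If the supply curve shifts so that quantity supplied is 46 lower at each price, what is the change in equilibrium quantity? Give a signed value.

ΔQ = -18

Equating demand and supply, 1955.5 - 4.5P = -2265 + 7P gives 11.5P = 4220.5, so P* = 367.
Substitute back: Q* = 1955.5 - 4.5(367) = 304.
After the shift, supply is Qs = -2311 + 7P.
New equilibrium: 4266.5 = 11.5P, so P = 371 and Q = 286.
ΔQ = 286 - 304 = -18.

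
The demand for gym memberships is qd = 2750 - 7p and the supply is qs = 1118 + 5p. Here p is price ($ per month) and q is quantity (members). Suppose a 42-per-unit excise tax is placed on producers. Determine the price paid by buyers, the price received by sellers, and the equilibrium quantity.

With a tax of 42 on producers, they supply based on the net price p_s = p_b - 42, so qs = 908 + 5p_b.
Set qd = qs: 2750 - 7p_b = 908 + 5p_b, so 1842 = 12p_b and p_b = 153.5.
So p_s = 111.5 and the quantity traded is q = 2750 - 7(153.5) = 1675.5.

p_b = 153.5, p_s = 111.5, q = 1675.5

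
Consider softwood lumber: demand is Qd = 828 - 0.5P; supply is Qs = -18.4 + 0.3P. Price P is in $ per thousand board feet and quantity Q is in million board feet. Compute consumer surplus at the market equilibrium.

Consumer surplus = 89401

Set Qd = Qs: 828 - 0.5P = -18.4 + 0.3P, so 846.4 = 0.8P and P* = 1058.
From the demand curve, Q* = 828 - 0.5(1058) = 299.
Demand choke price (Qd = 0): P = 828/0.5 = 1656. Consumer surplus = ½ × (1656 - 1058) × 299 = 89401.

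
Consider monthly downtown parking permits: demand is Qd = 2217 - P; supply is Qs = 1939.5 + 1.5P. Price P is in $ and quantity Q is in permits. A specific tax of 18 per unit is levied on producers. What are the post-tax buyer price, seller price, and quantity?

The tax drives a wedge P_b - P_s = 18. Substituting P_s = P_b - 18 into supply: Qs = 1912.5 + 1.5P_b.
Equate demand and the shifted supply: 2217 - P_b = 1912.5 + 1.5P_b, giving 2.5P_b = 304.5, so P_b = 121.8.
So P_s = 103.8 and the quantity traded is Q = 2217 - 121.8 = 2095.2.

P_b = 121.8, P_s = 103.8, Q = 2095.2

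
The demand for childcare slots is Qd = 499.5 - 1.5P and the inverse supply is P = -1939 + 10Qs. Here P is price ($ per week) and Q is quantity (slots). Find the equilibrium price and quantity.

P* = 191, Q* = 213

Solving each curve for Q: Qs = 193.9 + 0.1P.
Set Qd = Qs: 499.5 - 1.5P = 193.9 + 0.1P, so 305.6 = 1.6P and P* = 191.
Substitute back: Q* = 499.5 - 1.5(191) = 213.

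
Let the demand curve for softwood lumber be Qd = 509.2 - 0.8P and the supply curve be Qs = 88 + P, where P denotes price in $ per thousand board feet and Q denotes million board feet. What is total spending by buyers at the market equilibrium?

Set Qd = Qs: 509.2 - 0.8P = 88 + P, so 421.2 = 1.8P and P* = 234.
Plugging P* into demand: Q* = 509.2 - 0.8(234) = 322.
Total spending by buyers = P* × Q* = 234 × 322 = 75348.

Total spending by buyers = 75348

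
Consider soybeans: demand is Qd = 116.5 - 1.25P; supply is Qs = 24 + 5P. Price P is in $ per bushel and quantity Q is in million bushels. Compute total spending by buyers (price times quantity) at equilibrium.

Total spending by buyers = 1450.4

Set Qd = Qs: 116.5 - 1.25P = 24 + 5P, so 92.5 = 6.25P and P* = 14.8.
Plugging P* into demand: Q* = 116.5 - 1.25(14.8) = 98.
Total spending by buyers = P* × Q* = 14.8 × 98 = 1450.4.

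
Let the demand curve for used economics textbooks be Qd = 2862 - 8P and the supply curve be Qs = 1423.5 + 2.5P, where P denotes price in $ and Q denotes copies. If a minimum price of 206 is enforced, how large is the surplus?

Surplus = 724.5

Evaluating both curves at the floor price 206 gives Qd = 1214, Qs = 1938.5.
Surplus = Qs - Qd = 1938.5 - 1214 = 724.5.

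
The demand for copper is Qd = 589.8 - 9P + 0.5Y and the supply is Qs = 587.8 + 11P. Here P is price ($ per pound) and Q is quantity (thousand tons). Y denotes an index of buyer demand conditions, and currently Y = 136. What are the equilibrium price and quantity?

P* = 3.5, Q* = 626.3

With Y = 136, demand is Qd = 657.8 - 9P.
At equilibrium Qd = Qs, so 657.8 - 9P = 587.8 + 11P; collecting terms, 70 = 20P and P* = 3.5.
Substitute back: Q* = 657.8 - 9(3.5) = 626.3.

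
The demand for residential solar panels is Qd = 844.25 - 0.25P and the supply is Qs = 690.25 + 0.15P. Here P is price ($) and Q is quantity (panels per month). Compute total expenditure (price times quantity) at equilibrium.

Equating demand and supply, 844.25 - 0.25P = 690.25 + 0.15P gives 0.4P = 154, so P* = 385.
From the demand curve, Q* = 844.25 - 0.25(385) = 748.
Total expenditure = P* × Q* = 385 × 748 = 287980.

Total expenditure = 287980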